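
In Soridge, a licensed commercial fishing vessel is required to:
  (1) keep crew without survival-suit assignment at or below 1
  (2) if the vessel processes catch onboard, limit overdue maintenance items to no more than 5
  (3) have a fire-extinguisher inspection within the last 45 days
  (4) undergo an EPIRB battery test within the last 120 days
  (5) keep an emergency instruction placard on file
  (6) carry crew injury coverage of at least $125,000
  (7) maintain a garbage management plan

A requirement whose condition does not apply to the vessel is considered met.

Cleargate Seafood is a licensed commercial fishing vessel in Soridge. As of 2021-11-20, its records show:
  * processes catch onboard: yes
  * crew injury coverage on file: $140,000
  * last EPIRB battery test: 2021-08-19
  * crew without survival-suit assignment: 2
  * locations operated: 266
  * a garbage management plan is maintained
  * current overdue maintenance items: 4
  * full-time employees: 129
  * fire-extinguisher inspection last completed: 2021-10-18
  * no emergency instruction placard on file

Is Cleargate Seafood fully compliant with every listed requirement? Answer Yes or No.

No

1. crew without survival-suit assignment 2 > 1 → not met
2. condition 'processes catch onboard' holds; overdue maintenance items 4 ≤ 5 → met
3. fire-extinguisher inspection 33 days ago vs limit 45 → met
4. EPIRB battery test 93 days ago vs limit 120 → met
5. emergency instruction placard absent → not met
6. crew injury coverage $140,000 ≥ $125,000 → met
7. garbage management plan present → met
Not met: 1, 5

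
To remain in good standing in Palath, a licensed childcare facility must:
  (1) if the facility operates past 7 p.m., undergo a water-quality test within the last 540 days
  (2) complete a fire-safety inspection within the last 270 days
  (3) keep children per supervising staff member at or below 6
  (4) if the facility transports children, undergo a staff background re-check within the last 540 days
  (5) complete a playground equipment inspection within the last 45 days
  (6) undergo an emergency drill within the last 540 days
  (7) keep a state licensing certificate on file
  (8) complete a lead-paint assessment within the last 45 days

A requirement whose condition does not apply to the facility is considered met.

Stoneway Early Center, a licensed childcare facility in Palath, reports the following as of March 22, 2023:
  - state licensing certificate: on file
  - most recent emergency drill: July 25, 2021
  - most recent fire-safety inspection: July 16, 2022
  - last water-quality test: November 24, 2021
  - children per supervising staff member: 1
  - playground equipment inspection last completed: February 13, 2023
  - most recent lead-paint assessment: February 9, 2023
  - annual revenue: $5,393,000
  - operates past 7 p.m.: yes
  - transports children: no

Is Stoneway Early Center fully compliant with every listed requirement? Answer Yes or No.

1. condition 'operates past 7 p.m.' holds; water-quality test 483 days ago vs limit 540 → met
2. fire-safety inspection 249 days ago vs limit 270 → met
3. children per supervising staff member 1 ≤ 6 → met
4. condition 'transports children' does not hold → requirement n/a → met
5. playground equipment inspection 37 days ago vs limit 45 → met
6. emergency drill 605 days ago vs limit 540 → not met
7. state licensing certificate present → met
8. lead-paint assessment 41 days ago vs limit 45 → met
Not met: 6

No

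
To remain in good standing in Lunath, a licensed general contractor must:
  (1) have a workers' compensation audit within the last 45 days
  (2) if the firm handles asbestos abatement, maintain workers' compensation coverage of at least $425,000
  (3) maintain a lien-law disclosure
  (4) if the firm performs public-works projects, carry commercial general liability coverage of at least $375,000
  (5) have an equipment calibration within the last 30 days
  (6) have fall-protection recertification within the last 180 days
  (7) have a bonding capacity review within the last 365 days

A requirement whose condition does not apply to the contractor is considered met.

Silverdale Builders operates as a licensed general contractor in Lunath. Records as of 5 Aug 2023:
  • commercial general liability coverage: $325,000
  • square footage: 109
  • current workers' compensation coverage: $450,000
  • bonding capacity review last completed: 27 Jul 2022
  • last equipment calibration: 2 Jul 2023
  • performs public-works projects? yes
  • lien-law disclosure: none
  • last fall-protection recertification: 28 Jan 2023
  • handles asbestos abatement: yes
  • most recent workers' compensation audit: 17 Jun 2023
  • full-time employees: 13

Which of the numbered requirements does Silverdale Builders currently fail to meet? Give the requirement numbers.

1, 3, 4, 5, 6, 7

1. workers' compensation audit 49 days ago vs limit 45 → not met
2. condition 'handles asbestos abatement' holds; workers' compensation coverage $450,000 ≥ $425,000 → met
3. lien-law disclosure absent → not met
4. condition 'performs public-works projects' holds; commercial general liability coverage $325,000 < $375,000 → not met
5. equipment calibration 34 days ago vs limit 30 → not met
6. fall-protection recertification 189 days ago vs limit 180 → not met
7. bonding capacity review 374 days ago vs limit 365 → not met
Not met: 1, 3, 4, 5, 6, 7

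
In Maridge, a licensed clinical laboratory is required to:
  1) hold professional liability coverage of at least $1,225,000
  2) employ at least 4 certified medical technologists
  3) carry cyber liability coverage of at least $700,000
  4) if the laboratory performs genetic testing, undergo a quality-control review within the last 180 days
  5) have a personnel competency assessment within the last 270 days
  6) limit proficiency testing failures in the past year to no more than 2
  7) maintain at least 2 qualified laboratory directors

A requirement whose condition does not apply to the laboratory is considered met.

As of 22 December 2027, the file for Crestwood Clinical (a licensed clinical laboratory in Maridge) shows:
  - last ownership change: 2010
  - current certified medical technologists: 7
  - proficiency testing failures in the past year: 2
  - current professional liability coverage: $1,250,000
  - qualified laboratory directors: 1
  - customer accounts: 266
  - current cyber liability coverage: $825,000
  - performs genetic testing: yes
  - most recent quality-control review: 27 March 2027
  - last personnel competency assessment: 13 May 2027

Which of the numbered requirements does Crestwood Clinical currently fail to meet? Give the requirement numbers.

4, 7

1. professional liability coverage $1,250,000 ≥ $1,225,000 → met
2. certified medical technologists 7 ≥ 4 → met
3. cyber liability coverage $825,000 ≥ $700,000 → met
4. condition 'performs genetic testing' holds; quality-control review 270 days ago vs limit 180 → not met
5. personnel competency assessment 223 days ago vs limit 270 → met
6. proficiency testing failures in the past year 2 ≤ 2 → met
7. qualified laboratory directors 1 < 2 → not met
Not met: 4, 7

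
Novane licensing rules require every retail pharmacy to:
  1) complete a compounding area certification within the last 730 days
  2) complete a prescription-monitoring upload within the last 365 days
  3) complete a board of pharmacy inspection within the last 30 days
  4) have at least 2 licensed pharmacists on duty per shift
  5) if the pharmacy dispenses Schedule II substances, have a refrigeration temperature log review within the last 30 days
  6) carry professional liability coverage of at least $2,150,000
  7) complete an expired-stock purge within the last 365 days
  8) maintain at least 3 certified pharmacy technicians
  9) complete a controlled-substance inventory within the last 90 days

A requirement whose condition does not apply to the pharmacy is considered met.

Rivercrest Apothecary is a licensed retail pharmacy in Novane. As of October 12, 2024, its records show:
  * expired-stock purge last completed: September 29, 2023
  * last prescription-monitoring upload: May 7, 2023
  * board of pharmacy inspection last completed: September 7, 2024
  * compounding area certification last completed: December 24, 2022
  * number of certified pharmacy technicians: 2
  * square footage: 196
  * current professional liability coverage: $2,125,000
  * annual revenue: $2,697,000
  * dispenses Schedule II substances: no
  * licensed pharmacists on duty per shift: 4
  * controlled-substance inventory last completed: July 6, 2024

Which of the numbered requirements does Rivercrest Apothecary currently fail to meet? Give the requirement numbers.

1. compounding area certification 658 days ago vs limit 730 → met
2. prescription-monitoring upload 524 days ago vs limit 365 → not met
3. board of pharmacy inspection 35 days ago vs limit 30 → not met
4. licensed pharmacists on duty per shift 4 ≥ 2 → met
5. condition 'dispenses Schedule II substances' does not hold → requirement n/a → met
6. professional liability coverage $2,125,000 < $2,150,000 → not met
7. expired-stock purge 379 days ago vs limit 365 → not met
8. certified pharmacy technicians 2 < 3 → not met
9. controlled-substance inventory 98 days ago vs limit 90 → not met
Not met: 2, 3, 6, 7, 8, 9

2, 3, 6, 7, 8, 9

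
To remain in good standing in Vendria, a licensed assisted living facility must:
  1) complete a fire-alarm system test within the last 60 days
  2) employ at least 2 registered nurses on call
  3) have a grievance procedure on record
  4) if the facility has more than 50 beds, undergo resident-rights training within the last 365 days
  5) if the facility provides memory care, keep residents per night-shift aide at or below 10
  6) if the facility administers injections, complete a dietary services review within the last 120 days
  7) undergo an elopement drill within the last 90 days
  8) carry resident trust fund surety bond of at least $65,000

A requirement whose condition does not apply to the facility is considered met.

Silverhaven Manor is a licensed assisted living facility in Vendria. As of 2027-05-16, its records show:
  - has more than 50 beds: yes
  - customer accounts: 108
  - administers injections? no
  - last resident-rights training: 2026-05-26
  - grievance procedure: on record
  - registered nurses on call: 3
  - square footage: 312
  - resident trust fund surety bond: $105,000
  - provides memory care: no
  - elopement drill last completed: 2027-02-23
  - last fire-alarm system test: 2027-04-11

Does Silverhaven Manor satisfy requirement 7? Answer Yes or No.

Yes

7. elopement drill 82 days ago vs limit 90 → met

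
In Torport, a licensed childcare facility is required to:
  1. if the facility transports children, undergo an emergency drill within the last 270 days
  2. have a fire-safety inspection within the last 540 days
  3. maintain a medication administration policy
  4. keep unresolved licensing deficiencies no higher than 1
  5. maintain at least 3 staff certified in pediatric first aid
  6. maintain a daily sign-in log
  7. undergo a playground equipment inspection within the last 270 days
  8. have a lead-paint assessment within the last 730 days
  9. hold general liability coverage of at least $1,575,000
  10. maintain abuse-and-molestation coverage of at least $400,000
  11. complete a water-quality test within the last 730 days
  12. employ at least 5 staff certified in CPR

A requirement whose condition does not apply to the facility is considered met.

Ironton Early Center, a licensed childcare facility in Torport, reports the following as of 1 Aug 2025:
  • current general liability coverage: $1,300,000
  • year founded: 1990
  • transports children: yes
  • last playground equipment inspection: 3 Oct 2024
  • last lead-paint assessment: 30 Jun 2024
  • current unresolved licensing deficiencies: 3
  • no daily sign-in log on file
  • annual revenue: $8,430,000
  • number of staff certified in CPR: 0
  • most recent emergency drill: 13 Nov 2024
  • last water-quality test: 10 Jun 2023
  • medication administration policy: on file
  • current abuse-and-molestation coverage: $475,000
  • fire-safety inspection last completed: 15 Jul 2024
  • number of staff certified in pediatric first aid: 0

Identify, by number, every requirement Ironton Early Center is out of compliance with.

1. condition 'transports children' holds; emergency drill 261 days ago vs limit 270 → met
2. fire-safety inspection 382 days ago vs limit 540 → met
3. medication administration policy present → met
4. unresolved licensing deficiencies 3 > 1 → not met
5. staff certified in pediatric first aid 0 < 3 → not met
6. daily sign-in log absent → not met
7. playground equipment inspection 302 days ago vs limit 270 → not met
8. lead-paint assessment 397 days ago vs limit 730 → met
9. general liability coverage $1,300,000 < $1,575,000 → not met
10. abuse-and-molestation coverage $475,000 ≥ $400,000 → met
11. water-quality test 783 days ago vs limit 730 → not met
12. staff certified in CPR 0 < 5 → not met
Not met: 4, 5, 6, 7, 9, 11, 12

4, 5, 6, 7, 9, 11, 12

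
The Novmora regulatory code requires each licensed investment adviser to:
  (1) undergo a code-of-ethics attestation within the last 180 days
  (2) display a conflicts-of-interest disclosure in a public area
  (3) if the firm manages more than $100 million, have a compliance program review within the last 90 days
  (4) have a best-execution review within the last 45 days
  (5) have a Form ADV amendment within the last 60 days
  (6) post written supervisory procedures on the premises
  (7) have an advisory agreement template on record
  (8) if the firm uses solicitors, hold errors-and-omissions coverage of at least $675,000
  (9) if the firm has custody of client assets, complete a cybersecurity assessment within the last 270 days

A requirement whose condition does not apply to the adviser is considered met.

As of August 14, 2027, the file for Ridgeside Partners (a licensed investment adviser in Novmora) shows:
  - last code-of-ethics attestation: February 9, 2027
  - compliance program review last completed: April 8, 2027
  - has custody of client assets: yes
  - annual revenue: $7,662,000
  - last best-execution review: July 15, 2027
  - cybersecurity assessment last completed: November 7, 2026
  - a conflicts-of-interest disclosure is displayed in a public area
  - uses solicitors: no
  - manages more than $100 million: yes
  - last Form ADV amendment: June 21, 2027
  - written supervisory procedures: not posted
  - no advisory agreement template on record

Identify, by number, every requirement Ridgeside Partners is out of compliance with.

1, 3, 6, 7, 9

1. code-of-ethics attestation 186 days ago vs limit 180 → not met
2. conflicts-of-interest disclosure present → met
3. condition 'manages more than $100 million' holds; compliance program review 128 days ago vs limit 90 → not met
4. best-execution review 30 days ago vs limit 45 → met
5. Form ADV amendment 54 days ago vs limit 60 → met
6. written supervisory procedures absent → not met
7. advisory agreement template absent → not met
8. condition 'uses solicitors' does not hold → requirement n/a → met
9. condition 'has custody of client assets' holds; cybersecurity assessment 280 days ago vs limit 270 → not met
Not met: 1, 3, 6, 7, 9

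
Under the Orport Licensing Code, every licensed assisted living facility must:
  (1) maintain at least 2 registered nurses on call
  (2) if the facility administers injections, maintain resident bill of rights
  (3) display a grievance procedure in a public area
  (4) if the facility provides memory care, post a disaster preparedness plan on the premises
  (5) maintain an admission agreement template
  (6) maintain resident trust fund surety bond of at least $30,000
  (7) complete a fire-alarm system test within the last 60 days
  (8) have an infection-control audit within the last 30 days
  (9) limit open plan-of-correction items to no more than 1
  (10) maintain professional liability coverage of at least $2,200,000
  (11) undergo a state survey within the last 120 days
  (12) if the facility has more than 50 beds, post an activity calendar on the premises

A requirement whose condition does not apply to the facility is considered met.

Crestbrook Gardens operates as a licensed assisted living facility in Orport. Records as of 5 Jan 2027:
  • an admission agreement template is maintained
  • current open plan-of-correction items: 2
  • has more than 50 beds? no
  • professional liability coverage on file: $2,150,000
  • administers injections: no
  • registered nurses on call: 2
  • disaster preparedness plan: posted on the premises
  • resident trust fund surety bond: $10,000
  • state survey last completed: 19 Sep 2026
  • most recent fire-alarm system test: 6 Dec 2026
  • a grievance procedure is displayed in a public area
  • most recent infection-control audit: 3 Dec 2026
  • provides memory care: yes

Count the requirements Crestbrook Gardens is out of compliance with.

1. registered nurses on call 2 ≥ 2 → met
2. condition 'administers injections' does not hold → requirement n/a → met
3. grievance procedure present → met
4. condition 'provides memory care' holds; disaster preparedness plan present → met
5. admission agreement template present → met
6. resident trust fund surety bond $10,000 < $30,000 → not met
7. fire-alarm system test 30 days ago vs limit 60 → met
8. infection-control audit 33 days ago vs limit 30 → not met
9. open plan-of-correction items 2 > 1 → not met
10. professional liability coverage $2,150,000 < $2,200,000 → not met
11. state survey 108 days ago vs limit 120 → met
12. condition 'has more than 50 beds' does not hold → requirement n/a → met
Not met: 4 of 12

4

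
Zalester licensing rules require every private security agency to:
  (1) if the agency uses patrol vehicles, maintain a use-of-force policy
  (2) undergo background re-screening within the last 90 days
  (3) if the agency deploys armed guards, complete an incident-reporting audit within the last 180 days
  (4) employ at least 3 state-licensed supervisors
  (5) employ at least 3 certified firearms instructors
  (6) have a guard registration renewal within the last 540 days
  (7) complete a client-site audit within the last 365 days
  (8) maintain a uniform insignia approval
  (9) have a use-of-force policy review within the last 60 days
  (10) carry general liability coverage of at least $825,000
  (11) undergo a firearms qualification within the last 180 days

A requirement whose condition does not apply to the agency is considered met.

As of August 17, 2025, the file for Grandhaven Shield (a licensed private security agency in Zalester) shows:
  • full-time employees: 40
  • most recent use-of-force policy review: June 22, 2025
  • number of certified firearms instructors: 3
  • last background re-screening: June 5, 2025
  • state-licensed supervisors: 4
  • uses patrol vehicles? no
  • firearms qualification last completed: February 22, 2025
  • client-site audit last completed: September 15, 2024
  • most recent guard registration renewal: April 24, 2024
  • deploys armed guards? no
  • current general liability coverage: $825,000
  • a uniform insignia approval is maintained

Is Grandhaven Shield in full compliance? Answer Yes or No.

1. condition 'uses patrol vehicles' does not hold → requirement n/a → met
2. background re-screening 73 days ago vs limit 90 → met
3. condition 'deploys armed guards' does not hold → requirement n/a → met
4. state-licensed supervisors 4 ≥ 3 → met
5. certified firearms instructors 3 ≥ 3 → met
6. guard registration renewal 480 days ago vs limit 540 → met
7. client-site audit 336 days ago vs limit 365 → met
8. uniform insignia approval present → met
9. use-of-force policy review 56 days ago vs limit 60 → met
10. general liability coverage $825,000 ≥ $825,000 → met
11. firearms qualification 176 days ago vs limit 180 → met
All met.

Yes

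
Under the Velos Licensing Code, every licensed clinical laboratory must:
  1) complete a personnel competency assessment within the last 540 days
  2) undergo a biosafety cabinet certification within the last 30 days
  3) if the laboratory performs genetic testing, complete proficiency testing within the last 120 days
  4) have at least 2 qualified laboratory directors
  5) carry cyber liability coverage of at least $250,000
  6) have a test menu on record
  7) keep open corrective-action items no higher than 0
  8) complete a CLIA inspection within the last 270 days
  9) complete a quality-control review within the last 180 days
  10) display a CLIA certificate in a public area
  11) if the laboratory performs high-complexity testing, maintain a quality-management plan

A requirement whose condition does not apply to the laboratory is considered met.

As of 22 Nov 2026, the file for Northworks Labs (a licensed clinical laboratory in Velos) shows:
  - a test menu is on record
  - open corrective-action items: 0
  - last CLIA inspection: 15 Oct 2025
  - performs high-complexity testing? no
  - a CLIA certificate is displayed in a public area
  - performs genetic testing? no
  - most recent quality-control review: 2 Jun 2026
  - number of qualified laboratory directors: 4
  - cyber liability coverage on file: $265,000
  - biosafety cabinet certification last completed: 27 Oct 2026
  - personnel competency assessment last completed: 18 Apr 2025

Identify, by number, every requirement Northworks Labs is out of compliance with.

1, 8

1. personnel competency assessment 583 days ago vs limit 540 → not met
2. biosafety cabinet certification 26 days ago vs limit 30 → met
3. condition 'performs genetic testing' does not hold → requirement n/a → met
4. qualified laboratory directors 4 ≥ 2 → met
5. cyber liability coverage $265,000 ≥ $250,000 → met
6. test menu present → met
7. open corrective-action items 0 ≤ 0 → met
8. CLIA inspection 403 days ago vs limit 270 → not met
9. quality-control review 173 days ago vs limit 180 → met
10. CLIA certificate present → met
11. condition 'performs high-complexity testing' does not hold → requirement n/a → met
Not met: 1, 8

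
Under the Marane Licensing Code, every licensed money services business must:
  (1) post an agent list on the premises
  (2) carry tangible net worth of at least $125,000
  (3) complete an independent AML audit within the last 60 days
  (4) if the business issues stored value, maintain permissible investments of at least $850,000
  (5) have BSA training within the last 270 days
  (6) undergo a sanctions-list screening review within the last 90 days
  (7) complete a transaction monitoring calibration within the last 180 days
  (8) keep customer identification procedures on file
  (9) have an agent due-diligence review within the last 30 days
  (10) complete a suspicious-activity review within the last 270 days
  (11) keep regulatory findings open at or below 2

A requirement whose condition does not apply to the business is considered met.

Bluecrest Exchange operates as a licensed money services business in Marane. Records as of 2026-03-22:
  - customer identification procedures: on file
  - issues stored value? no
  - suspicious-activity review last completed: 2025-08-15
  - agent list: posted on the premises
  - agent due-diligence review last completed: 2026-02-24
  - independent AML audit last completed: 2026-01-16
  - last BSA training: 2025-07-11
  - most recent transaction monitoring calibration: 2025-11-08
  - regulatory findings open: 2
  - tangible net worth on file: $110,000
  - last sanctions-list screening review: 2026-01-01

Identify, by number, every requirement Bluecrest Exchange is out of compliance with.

2, 3

1. agent list present → met
2. tangible net worth $110,000 < $125,000 → not met
3. independent AML audit 65 days ago vs limit 60 → not met
4. condition 'issues stored value' does not hold → requirement n/a → met
5. BSA training 254 days ago vs limit 270 → met
6. sanctions-list screening review 80 days ago vs limit 90 → met
7. transaction monitoring calibration 134 days ago vs limit 180 → met
8. customer identification procedures present → met
9. agent due-diligence review 26 days ago vs limit 30 → met
10. suspicious-activity review 219 days ago vs limit 270 → met
11. regulatory findings open 2 ≤ 2 → met
Not met: 2, 3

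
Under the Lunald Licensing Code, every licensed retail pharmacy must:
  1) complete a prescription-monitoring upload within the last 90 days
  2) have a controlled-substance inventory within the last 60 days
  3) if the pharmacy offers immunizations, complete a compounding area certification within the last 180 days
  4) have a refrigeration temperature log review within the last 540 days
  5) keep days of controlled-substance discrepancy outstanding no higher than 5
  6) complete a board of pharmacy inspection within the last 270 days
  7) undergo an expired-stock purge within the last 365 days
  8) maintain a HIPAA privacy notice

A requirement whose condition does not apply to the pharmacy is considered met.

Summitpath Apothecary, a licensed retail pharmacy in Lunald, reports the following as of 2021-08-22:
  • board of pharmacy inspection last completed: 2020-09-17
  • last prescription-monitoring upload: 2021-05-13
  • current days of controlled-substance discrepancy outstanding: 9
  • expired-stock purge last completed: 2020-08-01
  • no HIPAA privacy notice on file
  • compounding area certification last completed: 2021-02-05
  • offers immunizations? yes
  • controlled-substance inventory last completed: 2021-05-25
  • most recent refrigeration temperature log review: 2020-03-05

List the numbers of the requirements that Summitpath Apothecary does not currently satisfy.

1. prescription-monitoring upload 101 days ago vs limit 90 → not met
2. controlled-substance inventory 89 days ago vs limit 60 → not met
3. condition 'offers immunizations' holds; compounding area certification 198 days ago vs limit 180 → not met
4. refrigeration temperature log review 535 days ago vs limit 540 → met
5. days of controlled-substance discrepancy outstanding 9 > 5 → not met
6. board of pharmacy inspection 339 days ago vs limit 270 → not met
7. expired-stock purge 386 days ago vs limit 365 → not met
8. HIPAA privacy notice absent → not met
Not met: 1, 2, 3, 5, 6, 7, 8

1, 2, 3, 5, 6, 7, 8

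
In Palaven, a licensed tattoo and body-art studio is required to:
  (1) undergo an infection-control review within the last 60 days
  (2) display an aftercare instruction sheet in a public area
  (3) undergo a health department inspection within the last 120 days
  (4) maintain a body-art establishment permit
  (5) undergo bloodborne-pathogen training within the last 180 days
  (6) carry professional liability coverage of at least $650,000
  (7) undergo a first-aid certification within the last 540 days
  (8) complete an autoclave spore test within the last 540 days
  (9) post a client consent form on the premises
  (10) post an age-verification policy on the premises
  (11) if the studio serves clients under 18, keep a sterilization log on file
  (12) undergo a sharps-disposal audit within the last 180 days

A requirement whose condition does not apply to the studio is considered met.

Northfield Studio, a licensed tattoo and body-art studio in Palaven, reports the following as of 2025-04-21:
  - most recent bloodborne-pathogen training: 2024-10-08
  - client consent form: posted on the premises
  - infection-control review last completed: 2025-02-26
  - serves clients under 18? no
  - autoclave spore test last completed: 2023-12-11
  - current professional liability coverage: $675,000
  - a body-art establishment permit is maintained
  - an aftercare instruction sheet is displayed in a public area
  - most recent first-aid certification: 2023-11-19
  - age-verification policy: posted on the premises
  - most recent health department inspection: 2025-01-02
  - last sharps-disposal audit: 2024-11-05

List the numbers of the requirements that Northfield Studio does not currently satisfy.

5

1. infection-control review 54 days ago vs limit 60 → met
2. aftercare instruction sheet present → met
3. health department inspection 109 days ago vs limit 120 → met
4. body-art establishment permit present → met
5. bloodborne-pathogen training 195 days ago vs limit 180 → not met
6. professional liability coverage $675,000 ≥ $650,000 → met
7. first-aid certification 519 days ago vs limit 540 → met
8. autoclave spore test 497 days ago vs limit 540 → met
9. client consent form present → met
10. age-verification policy present → met
11. condition 'serves clients under 18' does not hold → requirement n/a → met
12. sharps-disposal audit 167 days ago vs limit 180 → met
Not met: 5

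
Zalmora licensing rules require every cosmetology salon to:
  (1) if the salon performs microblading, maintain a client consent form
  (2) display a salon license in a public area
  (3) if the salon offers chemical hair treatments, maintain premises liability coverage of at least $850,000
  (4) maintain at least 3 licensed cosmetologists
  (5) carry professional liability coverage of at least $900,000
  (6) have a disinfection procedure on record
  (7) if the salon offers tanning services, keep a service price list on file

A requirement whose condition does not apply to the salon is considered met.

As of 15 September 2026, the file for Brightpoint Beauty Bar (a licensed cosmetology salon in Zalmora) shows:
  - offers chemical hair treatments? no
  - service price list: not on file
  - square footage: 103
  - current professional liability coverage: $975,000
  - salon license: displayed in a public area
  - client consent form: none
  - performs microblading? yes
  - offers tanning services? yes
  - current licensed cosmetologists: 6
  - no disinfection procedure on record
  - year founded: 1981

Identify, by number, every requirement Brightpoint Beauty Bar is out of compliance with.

1, 6, 7

1. condition 'performs microblading' holds; client consent form absent → not met
2. salon license present → met
3. condition 'offers chemical hair treatments' does not hold → requirement n/a → met
4. licensed cosmetologists 6 ≥ 3 → met
5. professional liability coverage $975,000 ≥ $900,000 → met
6. disinfection procedure absent → not met
7. condition 'offers tanning services' holds; service price list absent → not met
Not met: 1, 6, 7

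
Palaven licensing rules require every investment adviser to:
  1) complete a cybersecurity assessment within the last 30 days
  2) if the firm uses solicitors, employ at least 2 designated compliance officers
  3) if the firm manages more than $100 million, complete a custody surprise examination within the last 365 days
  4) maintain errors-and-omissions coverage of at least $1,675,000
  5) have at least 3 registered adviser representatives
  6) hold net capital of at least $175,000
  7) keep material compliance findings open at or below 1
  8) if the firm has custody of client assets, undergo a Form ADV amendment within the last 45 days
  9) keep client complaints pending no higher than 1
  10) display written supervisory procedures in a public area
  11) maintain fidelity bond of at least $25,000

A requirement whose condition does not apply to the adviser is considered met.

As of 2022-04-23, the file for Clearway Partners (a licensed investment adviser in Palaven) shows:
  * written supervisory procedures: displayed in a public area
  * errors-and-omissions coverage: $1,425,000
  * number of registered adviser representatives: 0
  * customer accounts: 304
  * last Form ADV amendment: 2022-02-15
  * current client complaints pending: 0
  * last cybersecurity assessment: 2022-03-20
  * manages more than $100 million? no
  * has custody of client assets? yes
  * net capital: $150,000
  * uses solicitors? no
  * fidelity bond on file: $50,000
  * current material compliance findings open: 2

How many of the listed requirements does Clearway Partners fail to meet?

6

1. cybersecurity assessment 34 days ago vs limit 30 → not met
2. condition 'uses solicitors' does not hold → requirement n/a → met
3. condition 'manages more than $100 million' does not hold → requirement n/a → met
4. errors-and-omissions coverage $1,425,000 < $1,675,000 → not met
5. registered adviser representatives 0 < 3 → not met
6. net capital $150,000 < $175,000 → not met
7. material compliance findings open 2 > 1 → not met
8. condition 'has custody of client assets' holds; Form ADV amendment 67 days ago vs limit 45 → not met
9. client complaints pending 0 ≤ 1 → met
10. written supervisory procedures present → met
11. fidelity bond $50,000 ≥ $25,000 → met
Not met: 6 of 11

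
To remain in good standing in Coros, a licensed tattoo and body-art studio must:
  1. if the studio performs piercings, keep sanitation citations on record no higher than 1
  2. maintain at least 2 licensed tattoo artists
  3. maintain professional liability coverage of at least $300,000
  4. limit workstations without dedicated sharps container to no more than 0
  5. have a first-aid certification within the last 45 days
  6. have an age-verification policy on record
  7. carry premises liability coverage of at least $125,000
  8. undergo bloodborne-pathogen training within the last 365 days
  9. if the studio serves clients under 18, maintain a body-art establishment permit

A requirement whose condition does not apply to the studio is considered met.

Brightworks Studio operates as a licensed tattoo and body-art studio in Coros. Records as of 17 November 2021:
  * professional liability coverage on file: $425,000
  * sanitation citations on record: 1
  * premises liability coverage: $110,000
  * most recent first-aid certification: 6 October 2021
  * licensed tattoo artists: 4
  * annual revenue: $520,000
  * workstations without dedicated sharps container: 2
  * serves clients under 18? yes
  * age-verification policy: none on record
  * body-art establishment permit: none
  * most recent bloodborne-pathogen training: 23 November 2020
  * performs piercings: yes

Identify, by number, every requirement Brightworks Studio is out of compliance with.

1. condition 'performs piercings' holds; sanitation citations on record 1 ≤ 1 → met
2. licensed tattoo artists 4 ≥ 2 → met
3. professional liability coverage $425,000 ≥ $300,000 → met
4. workstations without dedicated sharps container 2 > 0 → not met
5. first-aid certification 42 days ago vs limit 45 → met
6. age-verification policy absent → not met
7. premises liability coverage $110,000 < $125,000 → not met
8. bloodborne-pathogen training 359 days ago vs limit 365 → met
9. condition 'serves clients under 18' holds; body-art establishment permit absent → not met
Not met: 4, 6, 7, 9

4, 6, 7, 9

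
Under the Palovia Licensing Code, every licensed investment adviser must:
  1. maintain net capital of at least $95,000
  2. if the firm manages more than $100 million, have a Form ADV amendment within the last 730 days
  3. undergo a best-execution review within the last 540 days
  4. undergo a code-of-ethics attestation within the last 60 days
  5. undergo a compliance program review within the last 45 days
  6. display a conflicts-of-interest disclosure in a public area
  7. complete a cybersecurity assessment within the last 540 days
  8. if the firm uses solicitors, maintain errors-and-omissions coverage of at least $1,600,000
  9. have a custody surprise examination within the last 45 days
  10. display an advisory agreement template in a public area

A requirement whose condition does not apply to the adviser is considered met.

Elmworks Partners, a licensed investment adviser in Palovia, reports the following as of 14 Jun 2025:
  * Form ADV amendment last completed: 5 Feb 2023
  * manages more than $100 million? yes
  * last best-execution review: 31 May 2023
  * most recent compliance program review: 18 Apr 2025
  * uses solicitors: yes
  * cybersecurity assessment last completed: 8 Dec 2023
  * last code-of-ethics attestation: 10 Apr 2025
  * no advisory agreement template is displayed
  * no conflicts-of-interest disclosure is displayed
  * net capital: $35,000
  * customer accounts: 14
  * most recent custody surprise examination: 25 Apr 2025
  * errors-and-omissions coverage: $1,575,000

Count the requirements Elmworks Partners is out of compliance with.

1. net capital $35,000 < $95,000 → not met
2. condition 'manages more than $100 million' holds; Form ADV amendment 860 days ago vs limit 730 → not met
3. best-execution review 745 days ago vs limit 540 → not met
4. code-of-ethics attestation 65 days ago vs limit 60 → not met
5. compliance program review 57 days ago vs limit 45 → not met
6. conflicts-of-interest disclosure absent → not met
7. cybersecurity assessment 554 days ago vs limit 540 → not met
8. condition 'uses solicitors' holds; errors-and-omissions coverage $1,575,000 < $1,600,000 → not met
9. custody surprise examination 50 days ago vs limit 45 → not met
10. advisory agreement template absent → not met
Not met: 10 of 10

10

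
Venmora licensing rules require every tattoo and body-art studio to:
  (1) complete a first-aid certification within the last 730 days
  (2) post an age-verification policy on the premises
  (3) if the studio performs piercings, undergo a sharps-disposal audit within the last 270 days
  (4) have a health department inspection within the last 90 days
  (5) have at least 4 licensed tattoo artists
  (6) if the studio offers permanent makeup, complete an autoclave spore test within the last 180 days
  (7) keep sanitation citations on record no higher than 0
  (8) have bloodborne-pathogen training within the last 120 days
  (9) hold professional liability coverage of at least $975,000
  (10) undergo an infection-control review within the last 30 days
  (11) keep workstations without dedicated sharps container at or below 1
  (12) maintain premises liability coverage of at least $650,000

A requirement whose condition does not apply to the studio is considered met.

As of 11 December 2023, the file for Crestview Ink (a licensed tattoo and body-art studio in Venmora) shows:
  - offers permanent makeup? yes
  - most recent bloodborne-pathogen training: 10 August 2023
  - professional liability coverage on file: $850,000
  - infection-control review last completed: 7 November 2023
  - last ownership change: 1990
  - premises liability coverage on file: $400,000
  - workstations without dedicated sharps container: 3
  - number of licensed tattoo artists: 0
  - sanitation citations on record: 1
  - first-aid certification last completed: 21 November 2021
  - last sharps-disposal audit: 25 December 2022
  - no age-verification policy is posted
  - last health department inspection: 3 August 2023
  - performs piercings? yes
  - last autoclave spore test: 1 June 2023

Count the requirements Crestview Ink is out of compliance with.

1. first-aid certification 750 days ago vs limit 730 → not met
2. age-verification policy absent → not met
3. condition 'performs piercings' holds; sharps-disposal audit 351 days ago vs limit 270 → not met
4. health department inspection 130 days ago vs limit 90 → not met
5. licensed tattoo artists 0 < 4 → not met
6. condition 'offers permanent makeup' holds; autoclave spore test 193 days ago vs limit 180 → not met
7. sanitation citations on record 1 > 0 → not met
8. bloodborne-pathogen training 123 days ago vs limit 120 → not met
9. professional liability coverage $850,000 < $975,000 → not met
10. infection-control review 34 days ago vs limit 30 → not met
11. workstations without dedicated sharps container 3 > 1 → not met
12. premises liability coverage $400,000 < $650,000 → not met
Not met: 12 of 12

12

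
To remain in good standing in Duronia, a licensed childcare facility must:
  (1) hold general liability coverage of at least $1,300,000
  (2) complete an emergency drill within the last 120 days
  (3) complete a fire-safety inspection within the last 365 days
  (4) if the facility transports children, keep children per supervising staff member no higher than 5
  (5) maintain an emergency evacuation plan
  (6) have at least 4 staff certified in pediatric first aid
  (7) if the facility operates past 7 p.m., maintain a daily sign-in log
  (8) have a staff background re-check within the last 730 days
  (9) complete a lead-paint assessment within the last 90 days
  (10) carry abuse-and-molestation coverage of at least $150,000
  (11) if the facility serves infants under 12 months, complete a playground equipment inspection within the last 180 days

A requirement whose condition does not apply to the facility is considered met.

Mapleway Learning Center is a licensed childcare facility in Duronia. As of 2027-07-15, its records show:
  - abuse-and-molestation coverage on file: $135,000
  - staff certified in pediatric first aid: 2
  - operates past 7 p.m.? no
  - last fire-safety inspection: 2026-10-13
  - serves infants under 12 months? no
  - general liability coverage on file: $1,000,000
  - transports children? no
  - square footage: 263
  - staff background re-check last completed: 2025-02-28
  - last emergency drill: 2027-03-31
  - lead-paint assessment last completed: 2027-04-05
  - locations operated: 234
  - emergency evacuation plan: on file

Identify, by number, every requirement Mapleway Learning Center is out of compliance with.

1. general liability coverage $1,000,000 < $1,300,000 → not met
2. emergency drill 106 days ago vs limit 120 → met
3. fire-safety inspection 275 days ago vs limit 365 → met
4. condition 'transports children' does not hold → requirement n/a → met
5. emergency evacuation plan present → met
6. staff certified in pediatric first aid 2 < 4 → not met
7. condition 'operates past 7 p.m.' does not hold → requirement n/a → met
8. staff background re-check 867 days ago vs limit 730 → not met
9. lead-paint assessment 101 days ago vs limit 90 → not met
10. abuse-and-molestation coverage $135,000 < $150,000 → not met
11. condition 'serves infants under 12 months' does not hold → requirement n/a → met
Not met: 1, 6, 8, 9, 10

1, 6, 8, 9, 10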